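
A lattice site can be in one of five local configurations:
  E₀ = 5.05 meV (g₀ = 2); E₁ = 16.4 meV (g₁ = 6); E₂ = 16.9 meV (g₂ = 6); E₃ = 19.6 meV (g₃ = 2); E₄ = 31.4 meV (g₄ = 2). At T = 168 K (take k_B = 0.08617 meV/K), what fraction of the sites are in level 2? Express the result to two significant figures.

0.31

k_BT = 0.08617 × 168 K = 14.48 meV.
Eᵢ/kT = 0.3488, 1.133, 1.167, 1.354, 2.169.
Z = Σ gᵢe^(−Eᵢ/kT) = 2·e^(−0.3488) + 6·e^(−1.133) + 6·e^(−1.167) + 2·e^(−1.354) + 2·e^(−2.169) = 1.411 + 1.932 + 1.868 + 0.5164 + 0.2286 = 5.956.
P₂ = g₂ e^(−E₂/kT) / Z = 1.868/5.956 = 0.31.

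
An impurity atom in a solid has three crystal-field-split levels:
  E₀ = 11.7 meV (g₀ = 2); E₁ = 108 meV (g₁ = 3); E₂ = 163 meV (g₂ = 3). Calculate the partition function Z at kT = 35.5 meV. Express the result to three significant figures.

Z = 1.61

Eᵢ/kT = 0.32958, 3.0423, 4.5915.
Z = Σ gᵢe^(−Eᵢ/kT) = 2·e^(−0.32958) + 3·e^(−3.0423) + 3·e^(−4.5915) = 1.4385 + 0.14317 + 0.030413 = 1.6121.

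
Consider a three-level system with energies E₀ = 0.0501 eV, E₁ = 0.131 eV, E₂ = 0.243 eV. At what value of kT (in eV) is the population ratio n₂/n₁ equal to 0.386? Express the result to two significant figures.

0.12 eV

n₂/n₁ = exp[−(E₂−E₁)/kT] = 0.386.
⇒ (E₂−E₁)/kT = ln(1/0.386) = ln(2.591) = 0.9520.
kT = 0.112 eV / 0.9520 = 0.12 eV.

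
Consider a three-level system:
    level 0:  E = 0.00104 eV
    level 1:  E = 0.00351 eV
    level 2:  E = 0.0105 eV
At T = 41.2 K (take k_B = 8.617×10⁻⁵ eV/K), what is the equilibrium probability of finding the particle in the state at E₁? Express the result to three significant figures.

k_BT = 8.617×10⁻⁵ × 41.2 K = 0.0035502 eV.
Eᵢ/kT = 0.29294, 0.98868, 2.9576.
Z = Σ e^(−Eᵢ/kT) = e^(−0.29294) + e^(−0.98868) + e^(−2.9576) = 0.74607 + 0.37207 + 0.051943 = 1.1701.
P₁ = e^(−E₁/kT) / Z = 0.37207/1.1701 = 0.318.

0.318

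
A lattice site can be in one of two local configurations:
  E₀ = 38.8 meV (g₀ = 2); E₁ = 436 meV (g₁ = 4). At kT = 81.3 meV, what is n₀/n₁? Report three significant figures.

66.2

n₀/n₁ = (g₀/g₁) exp[−(E₀−E₁)/kT] = (2/4) × exp(−(-397.2 meV)/(81.3 meV)) = (2/4) × exp(4.8856) = 66.2.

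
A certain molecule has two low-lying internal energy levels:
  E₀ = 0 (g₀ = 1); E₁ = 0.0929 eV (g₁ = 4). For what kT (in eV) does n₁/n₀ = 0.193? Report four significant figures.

0.03065 eV

n₁/n₀ = (g₁/g₀) exp[−(E₁−E₀)/kT] = 0.193.
⇒ (E₁−E₀)/kT = ln((4/1)/0.193) = ln(20.7254) = 3.03136.
kT = 0.0929 eV / 3.03136 = 0.03065 eV.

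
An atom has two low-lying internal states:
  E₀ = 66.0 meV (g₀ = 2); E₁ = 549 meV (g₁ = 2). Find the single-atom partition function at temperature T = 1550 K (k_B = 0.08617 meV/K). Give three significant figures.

Z = 1.25

k_BT = 0.08617 × 1550 K = 133.56 meV.
Eᵢ/kT = 0.49416, 4.1105.
Z = Σ gᵢe^(−Eᵢ/kT) = 2·e^(−0.49416) + 2·e^(−4.1105) = 1.2202 + 0.032799 = 1.2530.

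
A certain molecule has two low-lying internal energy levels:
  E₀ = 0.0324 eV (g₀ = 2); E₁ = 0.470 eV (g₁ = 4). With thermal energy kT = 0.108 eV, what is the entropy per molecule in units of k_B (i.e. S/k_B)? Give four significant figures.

Eᵢ/kT = 0.300000, 4.35185.
Z = Σ gᵢe^(−Eᵢ/kT) = 2·e^(−0.300000) + 4·e^(−4.35185) = 1.48164 + 0.0515318 = 1.53317.
⟨E⟩ = Σ EᵢPᵢ = 0.0471083 eV.
S/k_B = ln Z + ⟨E⟩/kT = ln(1.53317) + 0.0471083/0.108 = 0.427337 + 0.436188 = 0.8635.

0.8635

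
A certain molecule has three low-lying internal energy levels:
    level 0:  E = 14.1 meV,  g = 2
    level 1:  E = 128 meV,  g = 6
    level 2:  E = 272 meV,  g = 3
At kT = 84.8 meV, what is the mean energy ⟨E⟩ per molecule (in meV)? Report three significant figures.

72.2 meV

Eᵢ/kT = 0.16627, 1.5094, 3.2075.
Z = Σ gᵢe^(−Eᵢ/kT) = 2·e^(−0.16627) + 6·e^(−1.5094) + 3·e^(−3.2075) = 1.6936 + 1.3263 + 0.12137 = 3.1413.
⟨E⟩ = Σ Eᵢ gᵢe^(−Eᵢ/kT) / Z = (14.1·1.6936 + 128·1.3263 + 272·0.12137) / 3.1413 = 72.2 meV.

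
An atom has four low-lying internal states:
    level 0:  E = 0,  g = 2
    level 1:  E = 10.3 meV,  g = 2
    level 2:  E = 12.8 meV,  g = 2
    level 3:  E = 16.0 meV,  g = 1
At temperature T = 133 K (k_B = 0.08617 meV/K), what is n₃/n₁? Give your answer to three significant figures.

k_BT = 0.08617 × 133 K = 11.461 meV.
n₃/n₁ = (g₃/g₁) exp[−(E₃−E₁)/kT] = (1/2) × exp(−(5.7 meV)/(11.461 meV)) = (1/2) × exp(-0.49734) = 0.304.

0.304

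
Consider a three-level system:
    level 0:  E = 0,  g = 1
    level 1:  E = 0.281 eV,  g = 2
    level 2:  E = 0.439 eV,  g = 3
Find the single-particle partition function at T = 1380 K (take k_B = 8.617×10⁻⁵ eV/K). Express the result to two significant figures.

k_BT = 8.617×10⁻⁵ × 1380 K = 0.1189 eV.
Eᵢ/kT = 0, 2.363, 3.692.
Z = Σ gᵢe^(−Eᵢ/kT) = 1·e^(−0) + 2·e^(−2.363) + 3·e^(−3.692) = 1.000 + 0.1883 + 0.07477 = 1.263.

Z = 1.3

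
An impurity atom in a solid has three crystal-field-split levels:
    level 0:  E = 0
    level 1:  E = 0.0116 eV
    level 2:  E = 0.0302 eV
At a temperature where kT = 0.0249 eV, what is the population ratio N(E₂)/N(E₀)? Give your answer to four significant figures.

0.2973

n₂/n₀ = exp[−(E₂−E₀)/kT] = exp(−(0.0302 eV)/(0.0249 eV)) = exp(-1.21285) = 0.2973.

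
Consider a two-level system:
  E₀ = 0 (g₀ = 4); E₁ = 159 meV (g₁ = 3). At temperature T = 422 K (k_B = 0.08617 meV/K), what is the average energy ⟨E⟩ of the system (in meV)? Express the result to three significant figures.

k_BT = 0.08617 × 422 K = 36.364 meV.
Eᵢ/kT = 0, 4.3725.
Z = Σ gᵢe^(−Eᵢ/kT) = 4·e^(−0) + 3·e^(−4.3725) = 4.0000 + 0.037859 = 4.0379.
⟨E⟩ = Σ Eᵢ gᵢe^(−Eᵢ/kT) / Z = (0·4.0000 + 159·0.037859) / 4.0379 = 1.49 meV.

1.49 meV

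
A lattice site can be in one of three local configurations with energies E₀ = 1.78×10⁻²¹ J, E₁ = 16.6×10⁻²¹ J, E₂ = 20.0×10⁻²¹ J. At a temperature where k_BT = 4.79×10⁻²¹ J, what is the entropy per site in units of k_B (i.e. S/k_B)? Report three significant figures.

Eᵢ/kT = 0.37161, 3.4656, 4.1754.
Z = Σ e^(−Eᵢ/kT) = e^(−0.37161) + e^(−3.4656) + e^(−4.1754) = 0.68962 + 0.031254 + 0.015369 = 0.73624.
⟨E⟩ = Σ EᵢPᵢ = 2.7895 ×10⁻²¹ J.
S/k_B = ln Z + ⟨E⟩/kT = ln(0.73624) + 2.7895/4.79 = -0.30620 + 0.58236 = 0.276.

0.276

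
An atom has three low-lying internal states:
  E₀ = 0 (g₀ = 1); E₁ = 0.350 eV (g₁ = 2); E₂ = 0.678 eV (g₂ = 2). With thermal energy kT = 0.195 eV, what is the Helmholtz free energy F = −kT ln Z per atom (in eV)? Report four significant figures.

Eᵢ/kT = 0, 1.79487, 3.47692.
Z = Σ gᵢe^(−Eᵢ/kT) = 1·e^(−0) + 2·e^(−1.79487) + 2·e^(−3.47692) = 1.00000 + 0.332298 + 0.0618049 = 1.39410.
F = −kT ln Z = −0.195 × ln(1.39410) = −0.195 × 0.332249 = -0.06479 eV.

-0.06479 eV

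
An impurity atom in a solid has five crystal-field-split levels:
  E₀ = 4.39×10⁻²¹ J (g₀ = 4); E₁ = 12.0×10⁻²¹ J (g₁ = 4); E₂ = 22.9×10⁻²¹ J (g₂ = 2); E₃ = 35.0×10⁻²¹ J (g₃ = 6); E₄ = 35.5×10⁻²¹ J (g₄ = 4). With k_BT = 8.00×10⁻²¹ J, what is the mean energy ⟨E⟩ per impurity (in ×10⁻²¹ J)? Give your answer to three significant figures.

8.08 ×10⁻²¹ J

Eᵢ/kT = 0.54875, 1.5000, 2.8625, 4.3750, 4.4375.
Z = Σ gᵢe^(−Eᵢ/kT) = 4·e^(−0.54875) + 4·e^(−1.5000) + 2·e^(−2.8625) + 6·e^(−4.3750) + 4·e^(−4.4375) = 2.3107 + 0.89252 + 0.11425 + 0.075529 + 0.047302 = 3.4403.
⟨E⟩ = Σ Eᵢ gᵢe^(−Eᵢ/kT) / Z = (4.39·2.3107 + 12.0·0.89252 + 22.9·0.11425 + 35.0·0.075529 + 35.5·0.047302) / 3.4403 = 8.08 ×10⁻²¹ J.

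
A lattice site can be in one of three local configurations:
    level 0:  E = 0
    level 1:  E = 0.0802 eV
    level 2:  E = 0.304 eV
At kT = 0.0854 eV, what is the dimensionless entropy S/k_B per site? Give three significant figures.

0.680

Eᵢ/kT = 0, 0.93911, 3.5597.
Z = Σ e^(−Eᵢ/kT) = e^(−0) + e^(−0.93911) + e^(−3.5597) = 1.0000 + 0.39098 + 0.028447 = 1.4194.
⟨E⟩ = Σ EᵢPᵢ = 0.028184 eV.
S/k_B = ln Z + ⟨E⟩/kT = ln(1.4194) + 0.028184/0.0854 = 0.35023 + 0.33002 = 0.680.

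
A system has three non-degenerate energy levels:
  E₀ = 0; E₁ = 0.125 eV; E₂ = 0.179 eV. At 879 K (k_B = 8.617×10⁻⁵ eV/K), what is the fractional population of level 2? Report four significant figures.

k_BT = 8.617×10⁻⁵ × 879 K = 0.0757434 eV.
Eᵢ/kT = 0, 1.65031, 2.36324.
Z = Σ e^(−Eᵢ/kT) = e^(−0) + e^(−1.65031) + e^(−2.36324) = 1.00000 + 0.191990 + 0.0941148 = 1.28610.
P₂ = e^(−E₂/kT) / Z = 0.0941148/1.28610 = 0.07318.

0.07318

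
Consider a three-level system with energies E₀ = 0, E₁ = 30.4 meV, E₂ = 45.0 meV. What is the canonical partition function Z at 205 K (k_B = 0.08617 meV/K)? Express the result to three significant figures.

Z = 1.26

k_BT = 0.08617 × 205 K = 17.665 meV.
Eᵢ/kT = 0, 1.7209, 2.5474.
Z = Σ e^(−Eᵢ/kT) = e^(−0) + e^(−1.7209) + e^(−2.5474) = 1.0000 + 0.17891 + 0.078285 = 1.2572.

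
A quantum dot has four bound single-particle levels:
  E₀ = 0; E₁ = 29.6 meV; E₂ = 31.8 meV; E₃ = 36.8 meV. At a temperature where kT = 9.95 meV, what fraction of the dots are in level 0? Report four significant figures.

Eᵢ/kT = 0, 2.97487, 3.19598, 3.69849.
Z = Σ e^(−Eᵢ/kT) = e^(−0) + e^(−2.97487) + e^(−3.19598) + e^(−3.69849) = 1.00000 + 0.0510541 + 0.0409264 + 0.0247609 = 1.11674.
P₀ = e^(−E₀/kT) / Z = 1.00000/1.11674 = 0.8955.

0.8955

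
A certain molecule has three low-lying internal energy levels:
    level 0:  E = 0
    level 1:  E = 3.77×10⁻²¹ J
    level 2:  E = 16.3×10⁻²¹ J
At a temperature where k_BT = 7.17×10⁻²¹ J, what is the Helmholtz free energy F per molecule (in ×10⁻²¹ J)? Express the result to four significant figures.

-3.779 ×10⁻²¹ J

Eᵢ/kT = 0, 0.525802, 2.27336.
Z = Σ e^(−Eᵢ/kT) = e^(−0) + e^(−0.525802) + e^(−2.27336) = 1.00000 + 0.591081 + 0.102966 = 1.69405.
F = −kT ln Z = −7.17 × ln(1.69405) = −7.17 × 0.527122 = -3.779 ×10⁻²¹ J.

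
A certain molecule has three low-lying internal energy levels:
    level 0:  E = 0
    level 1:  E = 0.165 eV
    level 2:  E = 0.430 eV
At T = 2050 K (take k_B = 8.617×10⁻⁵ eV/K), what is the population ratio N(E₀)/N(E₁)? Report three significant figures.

2.54

k_BT = 8.617×10⁻⁵ × 2050 K = 0.17665 eV.
n₀/n₁ = exp[−(E₀−E₁)/kT] = exp(−(-0.165 eV)/(0.17665 eV)) = exp(0.93405) = 2.54.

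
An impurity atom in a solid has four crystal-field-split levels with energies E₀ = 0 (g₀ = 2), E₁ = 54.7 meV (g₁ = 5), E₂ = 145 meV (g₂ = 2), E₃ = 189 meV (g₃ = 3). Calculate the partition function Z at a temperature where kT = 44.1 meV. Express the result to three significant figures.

Eᵢ/kT = 0, 1.2404, 3.2880, 4.2857.
Z = Σ gᵢe^(−Eᵢ/kT) = 2·e^(−0) + 5·e^(−1.2404) + 2·e^(−3.2880) + 3·e^(−4.2857) = 2.0000 + 1.4463 + 0.074657 + 0.041292 = 3.5622.

Z = 3.56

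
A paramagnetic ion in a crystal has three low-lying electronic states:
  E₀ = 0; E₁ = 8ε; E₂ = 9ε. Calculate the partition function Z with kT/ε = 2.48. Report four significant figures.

Eᵢ/kT = 0, 3.22581, 3.62903.
Z = Σ e^(−Eᵢ/kT) = e^(−0) + e^(−3.22581) + e^(−3.62903) = 1.00000 + 0.0397236 + 0.0265419 = 1.06627.

Z = 1.066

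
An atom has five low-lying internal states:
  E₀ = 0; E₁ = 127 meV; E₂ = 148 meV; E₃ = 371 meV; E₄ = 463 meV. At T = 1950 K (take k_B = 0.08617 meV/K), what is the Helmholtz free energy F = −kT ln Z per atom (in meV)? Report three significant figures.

-121 meV

k_BT = 0.08617 × 1950 K = 168.03 meV.
Eᵢ/kT = 0, 0.75582, 0.88080, 2.2079, 2.7555.
Z = Σ e^(−Eᵢ/kT) = e^(−0) + e^(−0.75582) + e^(−0.88080) + e^(−2.2079) + e^(−2.7555) = 1.0000 + 0.46963 + 0.41445 + 0.10993 + 0.063577 = 2.0576.
F = −kT ln Z = −168.03 × ln(2.0576) = −168.03 × 0.72154 = -121 meV.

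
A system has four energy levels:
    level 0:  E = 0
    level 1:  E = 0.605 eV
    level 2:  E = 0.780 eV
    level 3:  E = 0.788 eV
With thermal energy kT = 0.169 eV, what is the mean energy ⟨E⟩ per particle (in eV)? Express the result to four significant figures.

Eᵢ/kT = 0, 3.57988, 4.61538, 4.66272.
Z = Σ e^(−Eᵢ/kT) = e^(−0) + e^(−3.57988) + e^(−4.61538) + e^(−4.66272) = 1.00000 + 0.0278790 + 0.00989842 + 0.00944075 = 1.04722.
⟨E⟩ = Σ Eᵢ e^(−Eᵢ/kT) / Z = (0·1.00000 + 0.605·0.0278790 + 0.780·0.00989842 + 0.788·0.00944075) / 1.04722 = 0.03058 eV.

0.03058 eV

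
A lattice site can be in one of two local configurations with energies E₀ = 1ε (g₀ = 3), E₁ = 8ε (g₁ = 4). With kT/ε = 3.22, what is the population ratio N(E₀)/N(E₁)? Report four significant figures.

n₀/n₁ = (g₀/g₁) exp[−(E₀−E₁)/kT] = (3/4) × exp(−(-7ε)/(3.22ε)) = (3/4) × exp(2.17391) = 6.594.

6.594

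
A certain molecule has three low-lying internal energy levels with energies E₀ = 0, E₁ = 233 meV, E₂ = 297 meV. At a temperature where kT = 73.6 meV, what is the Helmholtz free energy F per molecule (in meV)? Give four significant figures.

Eᵢ/kT = 0, 3.16576, 4.03533.
Z = Σ e^(−Eᵢ/kT) = e^(−0) + e^(−3.16576) + e^(−4.03533) = 1.00000 + 0.0421821 + 0.0176798 = 1.05986.
F = −kT ln Z = −73.6 × ln(1.05986) = −73.6 × 0.0581368 = -4.279 meV.

-4.279 meV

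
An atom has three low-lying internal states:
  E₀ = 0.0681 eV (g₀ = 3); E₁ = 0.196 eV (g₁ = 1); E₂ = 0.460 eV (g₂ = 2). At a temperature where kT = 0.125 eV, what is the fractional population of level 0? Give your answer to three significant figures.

0.870

Eᵢ/kT = 0.54480, 1.5680, 3.6800.
Z = Σ gᵢe^(−Eᵢ/kT) = 3·e^(−0.54480) + 1·e^(−1.5680) + 2·e^(−3.6800) = 1.7399 + 0.20846 + 0.050446 = 1.9988.
P₀ = g₀ e^(−E₀/kT) / Z = 1.7399/1.9988 = 0.870.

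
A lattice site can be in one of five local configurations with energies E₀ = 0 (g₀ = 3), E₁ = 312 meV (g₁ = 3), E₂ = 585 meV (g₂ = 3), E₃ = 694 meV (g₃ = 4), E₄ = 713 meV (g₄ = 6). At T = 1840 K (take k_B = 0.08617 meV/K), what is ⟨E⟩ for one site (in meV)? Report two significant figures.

71 meV

k_BT = 0.08617 × 1840 K = 158.6 meV.
Eᵢ/kT = 0, 1.967, 3.689, 4.376, 4.496.
Z = Σ gᵢe^(−Eᵢ/kT) = 3·e^(−0) + 3·e^(−1.967) + 3·e^(−3.689) + 4·e^(−4.376) + 6·e^(−4.496) = 3.000 + 0.4196 + 0.07499 + 0.05030 + 0.06692 = 3.612.
⟨E⟩ = Σ Eᵢ gᵢe^(−Eᵢ/kT) / Z = (0·3.000 + 312·0.4196 + 585·0.07499 + 694·0.05030 + 713·0.06692) / 3.612 = 71 meV.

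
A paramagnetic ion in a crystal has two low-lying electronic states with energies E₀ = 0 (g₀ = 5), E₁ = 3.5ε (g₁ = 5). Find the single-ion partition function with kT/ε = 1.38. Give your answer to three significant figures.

Eᵢ/kT = 0, 2.5362.
Z = Σ gᵢe^(−Eᵢ/kT) = 5·e^(−0) + 5·e^(−2.5362) = 5.0000 + 0.39583 = 5.3958.

Z = 5.40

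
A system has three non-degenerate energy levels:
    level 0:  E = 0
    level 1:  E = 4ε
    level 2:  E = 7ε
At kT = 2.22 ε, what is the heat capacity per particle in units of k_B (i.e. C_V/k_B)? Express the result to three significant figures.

Eᵢ/kT = 0, 1.8018, 3.1532.
Z = Σ e^(−Eᵢ/kT) = e^(−0) + e^(−1.8018) + e^(−3.1532) = 1.0000 + 0.16500 + 0.042715 = 1.2077.
⟨E⟩ = 0.79408 ε, ⟨E²⟩ = 3.9190 ε².
C_V/k_B = (⟨E²⟩ − ⟨E⟩²)/(kT)² = (3.9190 − 0.63056)/4.9284 = 0.667.

0.667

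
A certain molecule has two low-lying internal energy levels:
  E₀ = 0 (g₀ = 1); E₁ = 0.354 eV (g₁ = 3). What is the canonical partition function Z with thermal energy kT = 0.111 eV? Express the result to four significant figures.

Z = 1.124

Eᵢ/kT = 0, 3.18919.
Z = Σ gᵢe^(−Eᵢ/kT) = 1·e^(−0) + 3·e^(−3.18919) = 1.00000 + 0.123616 = 1.12362.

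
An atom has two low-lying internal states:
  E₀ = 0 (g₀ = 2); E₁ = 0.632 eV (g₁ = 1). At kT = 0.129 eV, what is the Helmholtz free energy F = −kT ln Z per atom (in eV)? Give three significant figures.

Eᵢ/kT = 0, 4.8992.
Z = Σ gᵢe^(−Eᵢ/kT) = 2·e^(−0) + 1·e^(−4.8992) = 2.0000 + 0.0074525 = 2.0075.
F = −kT ln Z = −0.129 × ln(2.0075) = −0.129 × 0.69689 = -0.0899 eV.

-0.0899 eV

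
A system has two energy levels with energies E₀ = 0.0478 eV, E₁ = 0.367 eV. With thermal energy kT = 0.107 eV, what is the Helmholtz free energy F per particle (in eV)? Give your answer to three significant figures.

Eᵢ/kT = 0.44673, 3.4299.
Z = Σ e^(−Eᵢ/kT) = e^(−0.44673) + e^(−3.4299) = 0.63972 + 0.032390 = 0.67211.
F = −kT ln Z = −0.107 × ln(0.67211) = −0.107 × -0.39733 = 0.0425 eV.

0.0425 eV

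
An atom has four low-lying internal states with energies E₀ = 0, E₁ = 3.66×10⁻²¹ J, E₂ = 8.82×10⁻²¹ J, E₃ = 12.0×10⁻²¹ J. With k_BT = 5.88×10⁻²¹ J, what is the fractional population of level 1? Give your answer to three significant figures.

0.284

Eᵢ/kT = 0, 0.62245, 1.5000, 2.0408.
Z = Σ e^(−Eᵢ/kT) = e^(−0) + e^(−0.62245) + e^(−1.5000) + e^(−2.0408) = 1.0000 + 0.53663 + 0.22313 + 0.12992 = 1.8897.
P₁ = e^(−E₁/kT) / Z = 0.53663/1.8897 = 0.284.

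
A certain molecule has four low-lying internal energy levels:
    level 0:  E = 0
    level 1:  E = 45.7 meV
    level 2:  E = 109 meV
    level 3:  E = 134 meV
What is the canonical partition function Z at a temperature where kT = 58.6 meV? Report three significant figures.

Eᵢ/kT = 0, 0.77986, 1.8601, 2.2867.
Z = Σ e^(−Eᵢ/kT) = e^(−0) + e^(−0.77986) + e^(−1.8601) + e^(−2.2867) = 1.0000 + 0.45847 + 0.15566 + 0.10160 = 1.7157.

Z = 1.72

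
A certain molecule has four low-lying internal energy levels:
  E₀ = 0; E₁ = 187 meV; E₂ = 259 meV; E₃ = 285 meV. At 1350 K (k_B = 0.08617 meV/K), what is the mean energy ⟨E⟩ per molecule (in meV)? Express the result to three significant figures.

k_BT = 0.08617 × 1350 K = 116.33 meV.
Eᵢ/kT = 0, 1.6075, 2.2264, 2.4499.
Z = Σ e^(−Eᵢ/kT) = e^(−0) + e^(−1.6075) + e^(−2.2264) + e^(−2.4499) = 1.0000 + 0.20039 + 0.10792 + 0.086302 = 1.3946.
⟨E⟩ = Σ Eᵢ e^(−Eᵢ/kT) / Z = (0·1.0000 + 187·0.20039 + 259·0.10792 + 285·0.086302) / 1.3946 = 64.5 meV.

64.5 meV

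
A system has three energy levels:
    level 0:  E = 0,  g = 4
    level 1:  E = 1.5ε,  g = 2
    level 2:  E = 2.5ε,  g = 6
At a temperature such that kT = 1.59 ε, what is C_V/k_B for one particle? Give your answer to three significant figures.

Eᵢ/kT = 0, 0.94340, 1.5723.
Z = Σ gᵢe^(−Eᵢ/kT) = 4·e^(−0) + 2·e^(−0.94340) + 6·e^(−1.5723) = 4.0000 + 0.77860 + 1.2454 = 6.0240.
⟨E⟩ = 0.71072 ε, ⟨E²⟩ = 1.5829 ε².
C_V/k_B = (⟨E²⟩ − ⟨E⟩²)/(kT)² = (1.5829 − 0.50512)/2.5281 = 0.426.

0.426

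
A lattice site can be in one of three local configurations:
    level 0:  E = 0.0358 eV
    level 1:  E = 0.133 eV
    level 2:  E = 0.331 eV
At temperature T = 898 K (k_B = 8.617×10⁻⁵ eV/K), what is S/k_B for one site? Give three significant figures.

k_BT = 8.617×10⁻⁵ × 898 K = 0.077381 eV.
Eᵢ/kT = 0.46265, 1.7188, 4.2775.
Z = Σ e^(−Eᵢ/kT) = e^(−0.46265) + e^(−1.7188) + e^(−4.2775) = 0.62961 + 0.17928 + 0.013877 = 0.82277.
⟨E⟩ = Σ EᵢPᵢ = 0.061958 eV.
S/k_B = ln Z + ⟨E⟩/kT = ln(0.82277) + 0.061958/0.077381 = -0.19508 + 0.80069 = 0.606.

0.606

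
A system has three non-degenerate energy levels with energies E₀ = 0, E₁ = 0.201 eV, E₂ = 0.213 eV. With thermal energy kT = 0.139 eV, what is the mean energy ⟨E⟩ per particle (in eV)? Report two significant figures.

0.064 eV

Eᵢ/kT = 0, 1.446, 1.532.
Z = Σ e^(−Eᵢ/kT) = e^(−0) + e^(−1.446) + e^(−1.532) = 1.000 + 0.2355 + 0.2161 = 1.452.
⟨E⟩ = Σ Eᵢ e^(−Eᵢ/kT) / Z = (0·1.000 + 0.201·0.2355 + 0.213·0.2161) / 1.452 = 0.064 eV.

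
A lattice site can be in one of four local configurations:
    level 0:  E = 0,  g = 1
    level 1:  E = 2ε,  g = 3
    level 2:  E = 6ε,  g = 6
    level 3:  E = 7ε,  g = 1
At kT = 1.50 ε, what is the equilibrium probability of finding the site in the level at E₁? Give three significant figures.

0.414

Eᵢ/kT = 0, 1.3333, 4.0000, 4.6667.
Z = Σ gᵢe^(−Eᵢ/kT) = 1·e^(−0) + 3·e^(−1.3333) + 6·e^(−4.0000) + 1·e^(−4.6667) = 1.0000 + 0.79082 + 0.10989 + 0.0094032 = 1.9101.
P₁ = g₁ e^(−E₁/kT) / Z = 0.79082/1.9101 = 0.414.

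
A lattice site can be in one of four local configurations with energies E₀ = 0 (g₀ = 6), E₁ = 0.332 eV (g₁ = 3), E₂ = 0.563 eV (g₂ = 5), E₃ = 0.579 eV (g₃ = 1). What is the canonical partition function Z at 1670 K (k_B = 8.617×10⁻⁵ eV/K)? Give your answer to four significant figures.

k_BT = 8.617×10⁻⁵ × 1670 K = 0.143904 eV.
Eᵢ/kT = 0, 2.30709, 3.91233, 4.02352.
Z = Σ gᵢe^(−Eᵢ/kT) = 6·e^(−0) + 3·e^(−2.30709) + 5·e^(−3.91233) + 1·e^(−4.02352) = 6.00000 + 0.298652 + 0.0999693 + 0.0178899 = 6.41651.

Z = 6.417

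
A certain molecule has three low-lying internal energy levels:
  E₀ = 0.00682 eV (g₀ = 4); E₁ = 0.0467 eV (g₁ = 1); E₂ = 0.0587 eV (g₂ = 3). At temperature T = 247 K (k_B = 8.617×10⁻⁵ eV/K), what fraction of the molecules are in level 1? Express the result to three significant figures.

0.0348

k_BT = 8.617×10⁻⁵ × 247 K = 0.021284 eV.
Eᵢ/kT = 0.32043, 2.1941, 2.7579.
Z = Σ gᵢe^(−Eᵢ/kT) = 4·e^(−0.32043) + 1·e^(−2.1941) + 3·e^(−2.7579) = 2.9033 + 0.11146 + 0.19027 = 3.2050.
P₁ = g₁ e^(−E₁/kT) / Z = 0.11146/3.2050 = 0.0348.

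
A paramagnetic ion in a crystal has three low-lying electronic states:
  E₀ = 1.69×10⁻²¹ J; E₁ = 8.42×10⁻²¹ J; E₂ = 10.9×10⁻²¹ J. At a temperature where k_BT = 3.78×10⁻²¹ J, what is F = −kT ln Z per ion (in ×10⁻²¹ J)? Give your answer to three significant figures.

0.828 ×10⁻²¹ J

Eᵢ/kT = 0.44709, 2.2275, 2.8836.
Z = Σ e^(−Eᵢ/kT) = e^(−0.44709) + e^(−2.2275) + e^(−2.8836) = 0.63949 + 0.10780 + 0.055933 = 0.80322.
F = −kT ln Z = −3.78 × ln(0.80322) = −3.78 × -0.21913 = 0.828 ×10⁻²¹ J.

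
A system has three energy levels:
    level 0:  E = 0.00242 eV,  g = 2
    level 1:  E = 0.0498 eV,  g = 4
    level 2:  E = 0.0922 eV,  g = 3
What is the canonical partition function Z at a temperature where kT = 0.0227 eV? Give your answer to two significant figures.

Z = 2.3

Eᵢ/kT = 0.1066, 2.194, 4.062.
Z = Σ gᵢe^(−Eᵢ/kT) = 2·e^(−0.1066) + 4·e^(−2.194) + 3·e^(−4.062) = 1.798 + 0.4459 + 0.05164 = 2.296.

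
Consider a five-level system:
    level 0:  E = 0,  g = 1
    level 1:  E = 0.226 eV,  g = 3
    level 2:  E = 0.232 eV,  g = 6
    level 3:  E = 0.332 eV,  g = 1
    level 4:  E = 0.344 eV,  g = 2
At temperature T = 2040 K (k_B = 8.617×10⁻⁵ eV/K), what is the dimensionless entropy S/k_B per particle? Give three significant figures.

2.39

k_BT = 8.617×10⁻⁵ × 2040 K = 0.17579 eV.
Eᵢ/kT = 0, 1.2856, 1.3198, 1.8886, 1.9569.
Z = Σ gᵢe^(−Eᵢ/kT) = 1·e^(−0) + 3·e^(−1.2856) + 6·e^(−1.3198) + 1·e^(−1.8886) + 2·e^(−1.9569) = 1.0000 + 0.82945 + 1.6031 + 0.15128 + 0.28259 = 3.8664.
⟨E⟩ = Σ EᵢPᵢ = 0.18281 eV.
S/k_B = ln Z + ⟨E⟩/kT = ln(3.8664) + 0.18281/0.17579 = 1.3523 + 1.0399 = 2.39.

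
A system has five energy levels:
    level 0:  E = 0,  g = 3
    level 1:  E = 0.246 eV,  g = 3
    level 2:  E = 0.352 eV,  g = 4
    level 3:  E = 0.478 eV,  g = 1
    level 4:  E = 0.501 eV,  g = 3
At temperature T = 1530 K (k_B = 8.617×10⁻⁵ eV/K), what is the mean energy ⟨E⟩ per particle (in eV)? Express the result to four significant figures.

k_BT = 8.617×10⁻⁵ × 1530 K = 0.131840 eV.
Eᵢ/kT = 0, 1.86590, 2.66990, 3.62561, 3.80006.
Z = Σ gᵢe^(−Eᵢ/kT) = 3·e^(−0) + 3·e^(−1.86590) + 4·e^(−2.66990) + 1·e^(−3.62561) + 3·e^(−3.80006) = 3.00000 + 0.464271 + 0.277037 + 0.0266328 + 0.0671083 = 3.83505.
⟨E⟩ = Σ Eᵢ gᵢe^(−Eᵢ/kT) / Z = (0·3.00000 + 0.246·0.464271 + 0.352·0.277037 + 0.478·0.0266328 + 0.501·0.0671083) / 3.83505 = 0.06729 eV.

0.06729 eV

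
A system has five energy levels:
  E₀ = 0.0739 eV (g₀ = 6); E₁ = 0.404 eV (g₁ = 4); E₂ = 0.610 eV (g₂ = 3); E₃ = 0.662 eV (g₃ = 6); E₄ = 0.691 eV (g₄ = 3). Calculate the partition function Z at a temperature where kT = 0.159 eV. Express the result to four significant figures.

Eᵢ/kT = 0.464780, 2.54088, 3.83648, 4.16352, 4.34591.
Z = Σ gᵢe^(−Eᵢ/kT) = 6·e^(−0.464780) + 4·e^(−2.54088) + 3·e^(−3.83648) + 6·e^(−4.16352) + 3·e^(−4.34591) = 3.76964 + 0.315188 + 0.0647082 + 0.0933163 + 0.0388791 = 4.28173.

Z = 4.282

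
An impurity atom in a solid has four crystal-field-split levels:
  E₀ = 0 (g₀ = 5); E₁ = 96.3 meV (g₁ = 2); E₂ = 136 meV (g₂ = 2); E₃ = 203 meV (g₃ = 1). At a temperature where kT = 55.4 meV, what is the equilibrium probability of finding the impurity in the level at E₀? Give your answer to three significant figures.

0.901

Eᵢ/kT = 0, 1.7383, 2.4549, 3.6643.
Z = Σ gᵢe^(−Eᵢ/kT) = 5·e^(−0) + 2·e^(−1.7383) + 2·e^(−2.4549) + 1·e^(−3.6643) = 5.0000 + 0.35164 + 0.17174 + 0.025622 = 5.5490.
P₀ = g₀ e^(−E₀/kT) / Z = 5.0000/5.5490 = 0.901.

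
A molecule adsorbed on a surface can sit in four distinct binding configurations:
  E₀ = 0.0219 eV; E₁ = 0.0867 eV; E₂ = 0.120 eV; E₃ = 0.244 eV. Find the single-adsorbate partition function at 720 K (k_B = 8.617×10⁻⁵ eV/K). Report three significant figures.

Z = 1.11

k_BT = 8.617×10⁻⁵ × 720 K = 0.062042 eV.
Eᵢ/kT = 0.35299, 1.3974, 1.9342, 3.9328.
Z = Σ e^(−Eᵢ/kT) = e^(−0.35299) + e^(−1.3974) + e^(−1.9342) + e^(−3.9328) = 0.70258 + 0.24724 + 0.14454 + 0.019589 = 1.1139.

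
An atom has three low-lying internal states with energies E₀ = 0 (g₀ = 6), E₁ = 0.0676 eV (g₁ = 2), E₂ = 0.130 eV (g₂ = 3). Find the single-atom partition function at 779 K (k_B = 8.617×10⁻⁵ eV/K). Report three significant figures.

Z = 7.16

k_BT = 8.617×10⁻⁵ × 779 K = 0.067126 eV.
Eᵢ/kT = 0, 1.0071, 1.9367.
Z = Σ gᵢe^(−Eᵢ/kT) = 6·e^(−0) + 2·e^(−1.0071) + 3·e^(−1.9367) = 6.0000 + 0.73055 + 0.43254 = 7.1631.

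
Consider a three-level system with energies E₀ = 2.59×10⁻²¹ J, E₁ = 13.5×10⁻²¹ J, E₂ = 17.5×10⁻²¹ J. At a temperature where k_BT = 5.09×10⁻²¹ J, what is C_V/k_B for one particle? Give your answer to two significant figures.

0.73

Eᵢ/kT = 0.5088, 2.652, 3.438.
Z = Σ e^(−Eᵢ/kT) = e^(−0.5088) + e^(−2.652) + e^(−3.438) = 0.6012 + 0.07051 + 0.03213 = 0.7038.
⟨E⟩ = 4.364, ⟨E²⟩ = 37.97.
C_V/k_B = (⟨E²⟩ − ⟨E⟩²)/(kT)² = (37.97 − 19.04)/25.91 = 0.73.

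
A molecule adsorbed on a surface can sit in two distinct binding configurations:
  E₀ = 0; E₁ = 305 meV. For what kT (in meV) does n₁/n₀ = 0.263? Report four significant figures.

n₁/n₀ = exp[−(E₁−E₀)/kT] = 0.263.
⇒ (E₁−E₀)/kT = ln(1/0.263) = ln(3.80228) = 1.33560.
kT = 305 meV / 1.33560 = 228.4 meV.

228.4 meV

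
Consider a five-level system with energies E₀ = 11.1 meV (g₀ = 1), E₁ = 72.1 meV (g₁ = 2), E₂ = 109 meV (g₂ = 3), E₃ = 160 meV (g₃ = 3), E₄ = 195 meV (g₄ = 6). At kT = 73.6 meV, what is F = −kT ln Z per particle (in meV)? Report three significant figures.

Eᵢ/kT = 0.15082, 0.97962, 1.4810, 2.1739, 2.6495.
Z = Σ gᵢe^(−Eᵢ/kT) = 1·e^(−0.15082) + 2·e^(−0.97962) + 3·e^(−1.4810) + 3·e^(−2.1739) + 6·e^(−2.6495) = 0.86000 + 0.75091 + 0.68223 + 0.34120 + 0.42412 = 3.0585.
F = −kT ln Z = −73.6 × ln(3.0585) = −73.6 × 1.1179 = -82.3 meV.

-82.3 meV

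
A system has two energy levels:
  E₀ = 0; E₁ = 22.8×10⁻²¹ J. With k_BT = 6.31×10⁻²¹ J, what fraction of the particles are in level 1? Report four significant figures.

Eᵢ/kT = 0, 3.61331.
Z = Σ e^(−Eᵢ/kT) = e^(−0) + e^(−3.61331) = 1.00000 + 0.0269625 = 1.02696.
P₁ = e^(−E₁/kT) / Z = 0.0269625/1.02696 = 0.02625.

0.02625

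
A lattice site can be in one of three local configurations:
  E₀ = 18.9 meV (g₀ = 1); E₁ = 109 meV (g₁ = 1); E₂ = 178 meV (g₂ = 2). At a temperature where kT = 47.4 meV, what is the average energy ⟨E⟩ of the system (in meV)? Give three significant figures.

39.0 meV

Eᵢ/kT = 0.39873, 2.2996, 3.7553.
Z = Σ gᵢe^(−Eᵢ/kT) = 1·e^(−0.39873) + 1·e^(−2.2996) + 2·e^(−3.7553) = 0.67117 + 0.10030 + 0.046787 = 0.81826.
⟨E⟩ = Σ Eᵢ gᵢe^(−Eᵢ/kT) / Z = (18.9·0.67117 + 109·0.10030 + 178·0.046787) / 0.81826 = 39.0 meV.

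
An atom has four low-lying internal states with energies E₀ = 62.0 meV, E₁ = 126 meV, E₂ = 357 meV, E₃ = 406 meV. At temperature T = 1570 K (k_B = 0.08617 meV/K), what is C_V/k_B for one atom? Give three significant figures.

k_BT = 0.08617 × 1570 K = 135.29 meV.
Eᵢ/kT = 0.45827, 0.93133, 2.6388, 3.0010.
Z = Σ e^(−Eᵢ/kT) = e^(−0.45827) + e^(−0.93133) + e^(−2.6388) + e^(−3.0010) = 0.63238 + 0.39403 + 0.071447 + 0.049737 = 1.1476.
⟨E⟩ = 117.25 meV, ⟨E²⟩ = 22648 meV².
C_V/k_B = (⟨E²⟩ − ⟨E⟩²)/(kT)² = (22648 − 13748)/18303 = 0.486.

0.486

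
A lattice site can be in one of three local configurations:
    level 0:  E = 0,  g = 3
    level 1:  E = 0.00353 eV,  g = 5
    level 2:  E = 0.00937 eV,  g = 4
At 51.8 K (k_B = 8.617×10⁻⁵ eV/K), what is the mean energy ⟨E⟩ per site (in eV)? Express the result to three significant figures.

k_BT = 8.617×10⁻⁵ × 51.8 K = 0.0044636 eV.
Eᵢ/kT = 0, 0.79084, 2.0992.
Z = Σ gᵢe^(−Eᵢ/kT) = 3·e^(−0) + 5·e^(−0.79084) + 4·e^(−2.0992) = 3.0000 + 2.2673 + 0.49022 = 5.7575.
⟨E⟩ = Σ Eᵢ gᵢe^(−Eᵢ/kT) / Z = (0·3.0000 + 0.00353·2.2673 + 0.00937·0.49022) / 5.7575 = 0.00219 eV.

0.00219 eV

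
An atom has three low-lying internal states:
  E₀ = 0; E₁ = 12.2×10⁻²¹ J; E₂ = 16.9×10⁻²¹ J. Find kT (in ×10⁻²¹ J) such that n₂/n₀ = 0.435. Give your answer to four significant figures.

20.30 ×10⁻²¹ J

n₂/n₀ = exp[−(E₂−E₀)/kT] = 0.435.
⇒ (E₂−E₀)/kT = ln(1/0.435) = ln(2.29885) = 0.832409.
kT = 16.9 ×10⁻²¹ J / 0.832409 = 20.30 ×10⁻²¹ J.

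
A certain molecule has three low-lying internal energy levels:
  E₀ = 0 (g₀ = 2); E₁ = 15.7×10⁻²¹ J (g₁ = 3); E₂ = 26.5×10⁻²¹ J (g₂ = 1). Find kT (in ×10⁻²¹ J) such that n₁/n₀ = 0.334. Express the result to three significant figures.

10.5 ×10⁻²¹ J

n₁/n₀ = (g₁/g₀) exp[−(E₁−E₀)/kT] = 0.334.
⇒ (E₁−E₀)/kT = ln((3/2)/0.334) = ln(4.4910) = 1.5021.
kT = 15.7 ×10⁻²¹ J / 1.5021 = 10.5 ×10⁻²¹ J.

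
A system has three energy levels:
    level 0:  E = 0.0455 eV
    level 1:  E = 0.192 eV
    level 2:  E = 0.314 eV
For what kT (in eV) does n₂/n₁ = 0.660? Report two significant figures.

n₂/n₁ = exp[−(E₂−E₁)/kT] = 0.660.
⇒ (E₂−E₁)/kT = ln(1/0.660) = ln(1.515) = 0.4154.
kT = 0.122 eV / 0.4154 = 0.29 eV.

0.29 eV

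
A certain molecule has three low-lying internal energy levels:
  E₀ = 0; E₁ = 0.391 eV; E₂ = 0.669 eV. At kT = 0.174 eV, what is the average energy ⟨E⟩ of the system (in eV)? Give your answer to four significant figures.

0.04937 eV

Eᵢ/kT = 0, 2.24713, 3.84483.
Z = Σ e^(−Eᵢ/kT) = e^(−0) + e^(−2.24713) + e^(−3.84483) = 1.00000 + 0.105702 + 0.0213900 = 1.12709.
⟨E⟩ = Σ Eᵢ e^(−Eᵢ/kT) / Z = (0·1.00000 + 0.391·0.105702 + 0.669·0.0213900) / 1.12709 = 0.04937 eV.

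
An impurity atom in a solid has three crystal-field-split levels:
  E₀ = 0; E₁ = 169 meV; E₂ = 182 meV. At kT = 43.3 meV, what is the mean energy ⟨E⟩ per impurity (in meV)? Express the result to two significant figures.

5.9 meV

Eᵢ/kT = 0, 3.903, 4.203.
Z = Σ e^(−Eᵢ/kT) = e^(−0) + e^(−3.903) + e^(−4.203) = 1.000 + 0.02018 + 0.01495 = 1.035.
⟨E⟩ = Σ Eᵢ e^(−Eᵢ/kT) / Z = (0·1.000 + 169·0.02018 + 182·0.01495) / 1.035 = 5.9 meV.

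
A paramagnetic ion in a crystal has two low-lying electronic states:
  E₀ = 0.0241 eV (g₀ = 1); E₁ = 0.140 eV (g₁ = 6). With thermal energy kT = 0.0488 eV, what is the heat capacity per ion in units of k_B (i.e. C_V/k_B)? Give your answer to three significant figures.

Eᵢ/kT = 0.49385, 2.8689.
Z = Σ gᵢe^(−Eᵢ/kT) = 1·e^(−0.49385) + 6·e^(−2.8689) = 0.61027 + 0.34057 = 0.95084.
⟨E⟩ = 0.065613 eV, ⟨E²⟩ = 0.0073931 eV².
C_V/k_B = (⟨E²⟩ − ⟨E⟩²)/(kT)² = (0.0073931 − 0.0043051)/0.0023814 = 1.30.

1.30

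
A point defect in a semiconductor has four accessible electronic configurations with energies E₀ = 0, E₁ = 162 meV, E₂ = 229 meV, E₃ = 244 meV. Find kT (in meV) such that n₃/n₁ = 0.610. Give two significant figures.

170 meV

n₃/n₁ = exp[−(E₃−E₁)/kT] = 0.610.
⇒ (E₃−E₁)/kT = ln(1/0.610) = ln(1.639) = 0.4941.
kT = 82 meV / 0.4941 = 170 meV.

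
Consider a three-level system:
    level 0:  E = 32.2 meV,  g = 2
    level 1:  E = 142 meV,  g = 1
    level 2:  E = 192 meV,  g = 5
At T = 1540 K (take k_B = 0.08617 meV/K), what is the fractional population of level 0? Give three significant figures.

k_BT = 0.08617 × 1540 K = 132.70 meV.
Eᵢ/kT = 0.24265, 1.0701, 1.4469.
Z = Σ gᵢe^(−Eᵢ/kT) = 2·e^(−0.24265) + 1·e^(−1.0701) + 5·e^(−1.4469) = 1.5691 + 0.34297 + 1.1765 = 3.0886.
P₀ = g₀ e^(−E₀/kT) / Z = 1.5691/3.0886 = 0.508.

0.508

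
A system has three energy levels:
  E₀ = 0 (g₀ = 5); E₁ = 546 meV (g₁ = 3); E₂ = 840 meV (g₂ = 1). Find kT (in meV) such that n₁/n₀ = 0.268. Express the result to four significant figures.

n₁/n₀ = (g₁/g₀) exp[−(E₁−E₀)/kT] = 0.268.
⇒ (E₁−E₀)/kT = ln((3/5)/0.268) = ln(2.23881) = 0.805944.
kT = 546 meV / 0.805944 = 677.5 meV.

677.5 meV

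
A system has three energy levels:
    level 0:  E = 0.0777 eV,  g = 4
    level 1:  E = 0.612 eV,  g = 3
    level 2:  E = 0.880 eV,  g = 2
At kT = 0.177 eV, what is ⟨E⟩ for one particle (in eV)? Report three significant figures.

0.101 eV

Eᵢ/kT = 0.43898, 3.4576, 4.9718.
Z = Σ gᵢe^(−Eᵢ/kT) = 4·e^(−0.43898) + 3·e^(−3.4576) + 2·e^(−4.9718) = 2.5788 + 0.094516 + 0.013861 = 2.6872.
⟨E⟩ = Σ Eᵢ gᵢe^(−Eᵢ/kT) / Z = (0.0777·2.5788 + 0.612·0.094516 + 0.880·0.013861) / 2.6872 = 0.101 eV.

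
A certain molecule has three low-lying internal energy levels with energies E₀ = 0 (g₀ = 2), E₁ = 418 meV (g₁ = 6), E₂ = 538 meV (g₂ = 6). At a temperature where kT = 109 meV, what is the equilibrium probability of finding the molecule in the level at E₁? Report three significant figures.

0.0597

Eᵢ/kT = 0, 3.8349, 4.9358.
Z = Σ gᵢe^(−Eᵢ/kT) = 2·e^(−0) + 6·e^(−3.8349) + 6·e^(−4.9358) = 2.0000 + 0.12962 + 0.043108 = 2.1727.
P₁ = g₁ e^(−E₁/kT) / Z = 0.12962/2.1727 = 0.0597.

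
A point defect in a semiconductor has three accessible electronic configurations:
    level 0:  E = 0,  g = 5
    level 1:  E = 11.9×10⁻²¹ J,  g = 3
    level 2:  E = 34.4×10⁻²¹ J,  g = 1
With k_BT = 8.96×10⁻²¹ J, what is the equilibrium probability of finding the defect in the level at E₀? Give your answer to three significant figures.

0.860

Eᵢ/kT = 0, 1.3281, 3.8393.
Z = Σ gᵢe^(−Eᵢ/kT) = 5·e^(−0) + 3·e^(−1.3281) + 1·e^(−3.8393) = 5.0000 + 0.79494 + 0.021509 = 5.8164.
P₀ = g₀ e^(−E₀/kT) / Z = 5.0000/5.8164 = 0.860.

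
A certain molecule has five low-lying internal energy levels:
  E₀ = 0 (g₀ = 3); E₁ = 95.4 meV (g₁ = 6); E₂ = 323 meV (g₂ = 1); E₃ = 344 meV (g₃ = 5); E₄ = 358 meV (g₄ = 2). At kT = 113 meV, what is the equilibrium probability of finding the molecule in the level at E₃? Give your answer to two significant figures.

0.040

Eᵢ/kT = 0, 0.8442, 2.858, 3.044, 3.168.
Z = Σ gᵢe^(−Eᵢ/kT) = 3·e^(−0) + 6·e^(−0.8442) + 1·e^(−2.858) + 5·e^(−3.044) + 2·e^(−3.168) = 3.000 + 2.579 + 0.05738 + 0.2382 + 0.08418 = 5.959.
P₃ = g₃ e^(−E₃/kT) / Z = 0.2382/5.959 = 0.040.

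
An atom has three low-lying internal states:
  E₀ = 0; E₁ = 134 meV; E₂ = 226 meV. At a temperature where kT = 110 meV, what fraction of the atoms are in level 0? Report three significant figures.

Eᵢ/kT = 0, 1.2182, 2.0545.
Z = Σ e^(−Eᵢ/kT) = e^(−0) + e^(−1.2182) + e^(−2.0545) = 1.0000 + 0.29576 + 0.12816 = 1.4239.
P₀ = e^(−E₀/kT) / Z = 1.0000/1.4239 = 0.702.

0.702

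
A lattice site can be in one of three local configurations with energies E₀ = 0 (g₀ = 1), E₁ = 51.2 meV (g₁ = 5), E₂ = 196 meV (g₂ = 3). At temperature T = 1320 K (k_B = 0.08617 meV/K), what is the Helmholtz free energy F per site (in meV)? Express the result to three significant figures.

k_BT = 0.08617 × 1320 K = 113.74 meV.
Eᵢ/kT = 0, 0.45015, 1.7232.
Z = Σ gᵢe^(−Eᵢ/kT) = 1·e^(−0) + 5·e^(−0.45015) + 3·e^(−1.7232) = 1.0000 + 3.1877 + 0.53548 = 4.7232.
F = −kT ln Z = −113.74 × ln(4.7232) = −113.74 × 1.5525 = -177 meV.

-177 meV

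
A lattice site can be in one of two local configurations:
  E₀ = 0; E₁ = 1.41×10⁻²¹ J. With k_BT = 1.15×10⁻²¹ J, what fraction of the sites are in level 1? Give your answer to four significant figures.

0.2269

Eᵢ/kT = 0, 1.22609.
Z = Σ e^(−Eᵢ/kT) = e^(−0) + e^(−1.22609) = 1.00000 + 0.293438 = 1.29344.
P₁ = e^(−E₁/kT) / Z = 0.293438/1.29344 = 0.2269.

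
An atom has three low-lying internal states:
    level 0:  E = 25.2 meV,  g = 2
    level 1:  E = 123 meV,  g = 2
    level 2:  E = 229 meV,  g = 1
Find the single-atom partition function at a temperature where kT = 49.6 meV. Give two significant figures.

Z = 1.4

Eᵢ/kT = 0.5081, 2.480, 4.617.
Z = Σ gᵢe^(−Eᵢ/kT) = 2·e^(−0.5081) + 2·e^(−2.480) + 1·e^(−4.617) = 1.203 + 0.1675 + 0.009882 = 1.380.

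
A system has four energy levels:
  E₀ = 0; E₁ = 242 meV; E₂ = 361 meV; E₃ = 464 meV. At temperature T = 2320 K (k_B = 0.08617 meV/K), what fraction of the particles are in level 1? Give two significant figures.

0.19

k_BT = 0.08617 × 2320 K = 199.9 meV.
Eᵢ/kT = 0, 1.211, 1.806, 2.321.
Z = Σ e^(−Eᵢ/kT) = e^(−0) + e^(−1.211) + e^(−1.806) + e^(−2.321) = 1.000 + 0.2979 + 0.1643 + 0.09818 = 1.560.
P₁ = e^(−E₁/kT) / Z = 0.2979/1.560 = 0.19.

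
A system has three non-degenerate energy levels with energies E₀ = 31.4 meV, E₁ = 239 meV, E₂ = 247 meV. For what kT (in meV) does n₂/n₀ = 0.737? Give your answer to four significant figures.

n₂/n₀ = exp[−(E₂−E₀)/kT] = 0.737.
⇒ (E₂−E₀)/kT = ln(1/0.737) = ln(1.35685) = 0.305166.
kT = 215.6 meV / 0.305166 = 706.5 meV.

706.5 meV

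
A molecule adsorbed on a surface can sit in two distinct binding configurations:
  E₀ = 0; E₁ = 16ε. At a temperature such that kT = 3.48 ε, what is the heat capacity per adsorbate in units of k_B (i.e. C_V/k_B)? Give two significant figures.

0.21

Eᵢ/kT = 0, 4.598.
Z = Σ e^(−Eᵢ/kT) = e^(−0) + e^(−4.598) = 1.000 + 0.01007 = 1.010.
⟨E⟩ = 0.1595 ε, ⟨E²⟩ = 2.552 ε².
C_V/k_B = (⟨E²⟩ − ⟨E⟩²)/(kT)² = (2.552 − 0.02544)/12.11 = 0.21.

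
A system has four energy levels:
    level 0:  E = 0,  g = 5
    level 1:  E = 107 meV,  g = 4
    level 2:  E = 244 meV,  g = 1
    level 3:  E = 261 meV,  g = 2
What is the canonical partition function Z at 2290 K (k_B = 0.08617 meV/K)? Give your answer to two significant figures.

Z = 8.1

k_BT = 0.08617 × 2290 K = 197.3 meV.
Eᵢ/kT = 0, 0.5423, 1.237, 1.323.
Z = Σ gᵢe^(−Eᵢ/kT) = 5·e^(−0) + 4·e^(−0.5423) + 1·e^(−1.237) + 2·e^(−1.323) = 5.000 + 2.326 + 0.2903 + 0.5327 = 8.149.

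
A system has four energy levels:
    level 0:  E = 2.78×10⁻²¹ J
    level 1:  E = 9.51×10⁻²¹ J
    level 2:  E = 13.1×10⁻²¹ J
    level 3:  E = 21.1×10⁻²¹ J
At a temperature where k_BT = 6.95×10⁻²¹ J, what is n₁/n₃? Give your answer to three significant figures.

n₁/n₃ = exp[−(E₁−E₃)/kT] = exp(−(-11.59 ×10⁻²¹ J)/(6.95 ×10⁻²¹ J)) = exp(1.6676) = 5.30.

5.30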